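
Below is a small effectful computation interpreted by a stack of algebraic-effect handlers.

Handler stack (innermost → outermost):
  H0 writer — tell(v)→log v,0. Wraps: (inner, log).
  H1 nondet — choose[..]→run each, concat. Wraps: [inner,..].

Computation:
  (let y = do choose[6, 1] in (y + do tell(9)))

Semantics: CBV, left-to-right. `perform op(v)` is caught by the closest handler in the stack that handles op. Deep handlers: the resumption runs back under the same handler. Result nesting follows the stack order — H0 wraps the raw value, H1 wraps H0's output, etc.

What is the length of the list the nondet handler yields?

Step-by-step:
choose[6, 1] @ H1
  branch[0] choose=6:
    tell(9) @ H0 ⇒ log+=9
    H0 returns (6, (9))
    H1 returns [(6, (9))]
  branch[1] choose=1:
    tell(9) @ H0 ⇒ log+=9
    H0 returns (1, (9))
    H1 returns [(1, (9))]
= [(6, (9)), (1, (9))]

Answer: 2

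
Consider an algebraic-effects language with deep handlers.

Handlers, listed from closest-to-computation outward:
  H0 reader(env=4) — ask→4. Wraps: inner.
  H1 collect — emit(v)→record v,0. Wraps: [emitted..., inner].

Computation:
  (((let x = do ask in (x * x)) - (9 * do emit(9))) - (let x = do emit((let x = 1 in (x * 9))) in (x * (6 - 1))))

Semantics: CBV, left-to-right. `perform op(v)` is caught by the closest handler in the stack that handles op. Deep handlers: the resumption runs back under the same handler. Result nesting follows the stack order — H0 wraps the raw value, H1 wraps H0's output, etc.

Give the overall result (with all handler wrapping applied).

Step-by-step:
ask @ H0 ⇒ 4
emit(9) @ H1 ⇒ out+=9
emit(9) @ H1 ⇒ out+=9
H0 returns 16
H1 returns [9, 9, 16]
= [9, 9, 16]

Answer: [9, 9, 16]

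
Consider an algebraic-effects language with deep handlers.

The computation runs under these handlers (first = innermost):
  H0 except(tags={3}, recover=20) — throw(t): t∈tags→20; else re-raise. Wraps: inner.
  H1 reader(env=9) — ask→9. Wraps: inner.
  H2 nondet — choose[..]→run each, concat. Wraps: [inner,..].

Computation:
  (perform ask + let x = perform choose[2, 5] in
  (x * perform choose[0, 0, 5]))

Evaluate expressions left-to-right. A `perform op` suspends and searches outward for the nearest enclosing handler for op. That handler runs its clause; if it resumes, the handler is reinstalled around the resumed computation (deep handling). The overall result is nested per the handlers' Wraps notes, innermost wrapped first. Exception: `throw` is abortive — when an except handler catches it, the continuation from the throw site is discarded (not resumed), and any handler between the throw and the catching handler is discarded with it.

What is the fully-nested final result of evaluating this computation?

Working:
ask @ H1 ⇒ 9
choose[2, 5] @ H2
  branch[0] choose=2:
    choose[0, 0, 5] @ H2
      branch[0] choose=0:
        H0 returns 9
        H1 returns 9
        H2 returns [9]
      branch[1] choose=0:
        H0 returns 9
        H1 returns 9
        H2 returns [9]
      branch[2] choose=5:
        H0 returns 19
        H1 returns 19
        H2 returns [19]
  branch[1] choose=5:
    choose[0, 0, 5] @ H2
      branch[0] choose=0:
        H0 returns 9
        H1 returns 9
        H2 returns [9]
      branch[1] choose=0:
        H0 returns 9
        H1 returns 9
        H2 returns [9]
      branch[2] choose=5:
        H0 returns 34
        H1 returns 34
        H2 returns [34]
= [9, 9, 19, 9, 9, 34]

Answer: [9, 9, 19, 9, 9, 34]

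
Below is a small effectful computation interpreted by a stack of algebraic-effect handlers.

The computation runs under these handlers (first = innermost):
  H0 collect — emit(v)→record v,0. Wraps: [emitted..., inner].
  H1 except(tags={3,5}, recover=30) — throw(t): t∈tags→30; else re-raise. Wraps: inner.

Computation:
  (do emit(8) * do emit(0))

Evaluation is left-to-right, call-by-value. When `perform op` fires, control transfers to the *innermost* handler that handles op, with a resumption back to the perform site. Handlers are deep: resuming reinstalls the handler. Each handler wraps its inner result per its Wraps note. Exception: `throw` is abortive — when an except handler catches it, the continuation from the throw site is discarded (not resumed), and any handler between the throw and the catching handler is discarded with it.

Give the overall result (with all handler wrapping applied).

Step-by-step:
emit(8) @ H0 ⇒ out+=8
emit(0) @ H0 ⇒ out+=0
H0 returns [8, 0, 0]
H1 returns [8, 0, 0]
= [8, 0, 0]

Answer: [8, 0, 0]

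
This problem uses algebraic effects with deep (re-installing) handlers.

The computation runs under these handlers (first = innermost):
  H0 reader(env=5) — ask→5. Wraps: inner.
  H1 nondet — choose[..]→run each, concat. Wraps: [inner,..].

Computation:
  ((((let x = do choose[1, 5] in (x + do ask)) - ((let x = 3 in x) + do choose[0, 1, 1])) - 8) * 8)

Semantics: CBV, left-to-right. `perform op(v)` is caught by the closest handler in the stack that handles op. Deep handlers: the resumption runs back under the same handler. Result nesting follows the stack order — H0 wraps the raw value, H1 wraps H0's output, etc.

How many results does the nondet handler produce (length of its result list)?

Answer: 6

Working:
choose[1, 5] @ H1
  branch[0] choose=1:
    ask @ H0 ⇒ 5
    choose[0, 1, 1] @ H1
      branch[0] choose=0:
        H0 returns -40
        H1 returns [-40]
      branch[1] choose=1:
        H0 returns -48
        H1 returns [-48]
      branch[2] choose=1:
        H0 returns -48
        H1 returns [-48]
  branch[1] choose=5:
    ask @ H0 ⇒ 5
    choose[0, 1, 1] @ H1
      branch[0] choose=0:
        H0 returns -8
        H1 returns [-8]
      branch[1] choose=1:
        H0 returns -16
        H1 returns [-16]
      branch[2] choose=1:
        H0 returns -16
        H1 returns [-16]
= [-40, -48, -48, -8, -16, -16]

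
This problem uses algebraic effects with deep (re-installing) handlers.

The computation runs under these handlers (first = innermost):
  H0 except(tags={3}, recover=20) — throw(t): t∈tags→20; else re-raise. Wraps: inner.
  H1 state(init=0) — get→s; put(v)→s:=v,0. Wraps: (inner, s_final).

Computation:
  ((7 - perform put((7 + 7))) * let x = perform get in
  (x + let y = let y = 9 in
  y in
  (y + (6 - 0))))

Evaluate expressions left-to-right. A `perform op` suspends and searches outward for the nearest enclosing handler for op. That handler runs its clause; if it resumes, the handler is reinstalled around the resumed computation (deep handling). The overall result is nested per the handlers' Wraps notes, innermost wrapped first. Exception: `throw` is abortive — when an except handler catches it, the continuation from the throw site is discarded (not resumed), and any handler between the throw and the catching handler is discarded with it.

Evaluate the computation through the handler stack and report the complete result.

Answer: (203, 14)

Step-by-step:
put(14) @ H1 ⇒ s:=14
get @ H1 ⇒ 14
H0 returns 203
H1 returns (203, 14)
= (203, 14)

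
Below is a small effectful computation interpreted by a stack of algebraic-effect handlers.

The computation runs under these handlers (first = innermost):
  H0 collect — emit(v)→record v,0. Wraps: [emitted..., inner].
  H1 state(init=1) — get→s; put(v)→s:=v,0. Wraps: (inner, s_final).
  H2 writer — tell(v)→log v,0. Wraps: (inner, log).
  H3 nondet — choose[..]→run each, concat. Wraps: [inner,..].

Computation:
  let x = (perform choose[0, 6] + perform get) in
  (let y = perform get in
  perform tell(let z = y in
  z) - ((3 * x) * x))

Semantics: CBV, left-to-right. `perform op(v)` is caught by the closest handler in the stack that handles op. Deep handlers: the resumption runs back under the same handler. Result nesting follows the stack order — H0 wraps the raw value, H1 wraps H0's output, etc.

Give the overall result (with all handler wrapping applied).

Working:
choose[0, 6] @ H3
  branch[0] choose=0:
    get @ H1 ⇒ 1
    get @ H1 ⇒ 1
    tell(1) @ H2 ⇒ log+=1
    H0 returns [-3]
    H1 returns ([-3], 1)
    H2 returns (([-3], 1), (1))
    H3 returns [(([-3], 1), (1))]
  branch[1] choose=6:
    get @ H1 ⇒ 1
    get @ H1 ⇒ 1
    tell(1) @ H2 ⇒ log+=1
    H0 returns [-147]
    H1 returns ([-147], 1)
    H2 returns (([-147], 1), (1))
    H3 returns [(([-147], 1), (1))]
= [(([-3], 1), (1)), (([-147], 1), (1))]

Answer: [(([-3], 1), (1)), (([-147], 1), (1))]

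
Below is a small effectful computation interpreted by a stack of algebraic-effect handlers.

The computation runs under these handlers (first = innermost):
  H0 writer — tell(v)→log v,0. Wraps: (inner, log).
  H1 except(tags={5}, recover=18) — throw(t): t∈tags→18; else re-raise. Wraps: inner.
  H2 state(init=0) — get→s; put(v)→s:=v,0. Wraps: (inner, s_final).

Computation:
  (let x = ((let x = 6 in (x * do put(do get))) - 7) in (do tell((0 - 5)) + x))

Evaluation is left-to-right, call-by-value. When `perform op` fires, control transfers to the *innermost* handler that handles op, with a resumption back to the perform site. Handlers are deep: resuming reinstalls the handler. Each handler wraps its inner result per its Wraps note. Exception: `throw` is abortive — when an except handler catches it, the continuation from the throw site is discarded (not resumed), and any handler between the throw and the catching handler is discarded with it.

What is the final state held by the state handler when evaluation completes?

Working:
get @ H2 ⇒ 0
put(0) @ H2 ⇒ s:=0
tell(-5) @ H0 ⇒ log+=-5
H0 returns (-7, (-5))
H1 returns (-7, (-5))
H2 returns ((-7, (-5)), 0)
= ((-7, (-5)), 0)

Answer: 0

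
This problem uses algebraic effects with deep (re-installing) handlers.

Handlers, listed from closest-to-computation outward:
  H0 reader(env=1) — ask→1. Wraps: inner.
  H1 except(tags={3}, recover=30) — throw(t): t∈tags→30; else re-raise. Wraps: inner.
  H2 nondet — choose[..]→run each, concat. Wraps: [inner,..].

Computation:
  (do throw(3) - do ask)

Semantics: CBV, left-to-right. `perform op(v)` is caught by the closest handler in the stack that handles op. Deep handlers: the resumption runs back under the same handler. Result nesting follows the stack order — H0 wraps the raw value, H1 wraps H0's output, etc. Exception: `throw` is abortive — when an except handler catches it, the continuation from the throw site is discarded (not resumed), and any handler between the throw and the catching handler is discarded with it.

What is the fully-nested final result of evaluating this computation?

Step-by-step:
throw(3) @ H1 caught ⇒ 30
H2 returns [30]
= [30]

Answer: [30]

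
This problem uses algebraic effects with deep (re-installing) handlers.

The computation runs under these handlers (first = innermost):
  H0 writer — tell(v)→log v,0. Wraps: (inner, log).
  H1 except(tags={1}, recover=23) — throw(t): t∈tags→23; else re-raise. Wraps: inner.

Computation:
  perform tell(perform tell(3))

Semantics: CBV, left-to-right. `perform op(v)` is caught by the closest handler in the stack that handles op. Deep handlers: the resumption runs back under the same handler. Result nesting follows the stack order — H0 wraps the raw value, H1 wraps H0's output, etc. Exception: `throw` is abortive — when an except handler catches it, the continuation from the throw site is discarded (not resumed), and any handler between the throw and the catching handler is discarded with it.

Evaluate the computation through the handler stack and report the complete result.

Working:
tell(3) @ H0 ⇒ log+=3
tell(0) @ H0 ⇒ log+=0
H0 returns (0, (3, 0))
H1 returns (0, (3, 0))
= (0, (3, 0))

Answer: (0, (3, 0))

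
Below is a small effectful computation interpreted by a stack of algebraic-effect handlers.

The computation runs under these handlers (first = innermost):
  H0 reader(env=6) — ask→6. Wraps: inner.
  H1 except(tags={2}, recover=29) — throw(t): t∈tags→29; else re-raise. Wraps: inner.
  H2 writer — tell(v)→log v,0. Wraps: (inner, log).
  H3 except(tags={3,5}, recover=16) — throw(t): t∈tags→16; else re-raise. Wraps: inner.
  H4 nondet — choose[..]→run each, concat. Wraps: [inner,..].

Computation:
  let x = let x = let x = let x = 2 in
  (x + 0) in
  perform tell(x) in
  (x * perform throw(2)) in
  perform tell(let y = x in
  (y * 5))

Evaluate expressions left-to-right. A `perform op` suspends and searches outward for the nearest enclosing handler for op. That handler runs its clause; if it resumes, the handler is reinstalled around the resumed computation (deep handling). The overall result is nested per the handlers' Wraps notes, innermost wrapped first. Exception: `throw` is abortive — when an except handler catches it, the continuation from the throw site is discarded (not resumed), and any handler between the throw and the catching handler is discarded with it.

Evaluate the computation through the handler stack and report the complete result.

Evaluation trace:
tell(2) @ H2 ⇒ log+=2
throw(2) @ H1 caught ⇒ 29
H2 returns (29, (2))
H3 returns (29, (2))
H4 returns [(29, (2))]
= [(29, (2))]

Answer: [(29, (2))]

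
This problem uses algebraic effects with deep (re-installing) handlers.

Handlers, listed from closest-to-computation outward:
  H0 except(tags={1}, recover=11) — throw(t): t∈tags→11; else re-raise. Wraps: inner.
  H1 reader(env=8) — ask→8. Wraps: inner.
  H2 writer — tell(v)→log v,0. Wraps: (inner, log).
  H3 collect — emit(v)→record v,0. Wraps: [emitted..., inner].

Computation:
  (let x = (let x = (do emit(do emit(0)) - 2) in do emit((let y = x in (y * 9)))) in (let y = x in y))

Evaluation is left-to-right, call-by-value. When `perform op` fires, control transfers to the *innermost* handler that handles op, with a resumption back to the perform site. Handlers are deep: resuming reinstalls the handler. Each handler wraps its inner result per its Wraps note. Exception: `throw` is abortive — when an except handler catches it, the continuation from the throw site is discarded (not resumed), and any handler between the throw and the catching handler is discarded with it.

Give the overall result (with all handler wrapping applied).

Working:
emit(0) @ H3 ⇒ out+=0
emit(0) @ H3 ⇒ out+=0
emit(-18) @ H3 ⇒ out+=-18
H0 returns 0
H1 returns 0
H2 returns (0, ())
H3 returns [0, 0, -18, (0, ())]
= [0, 0, -18, (0, ())]

Answer: [0, 0, -18, (0, ())]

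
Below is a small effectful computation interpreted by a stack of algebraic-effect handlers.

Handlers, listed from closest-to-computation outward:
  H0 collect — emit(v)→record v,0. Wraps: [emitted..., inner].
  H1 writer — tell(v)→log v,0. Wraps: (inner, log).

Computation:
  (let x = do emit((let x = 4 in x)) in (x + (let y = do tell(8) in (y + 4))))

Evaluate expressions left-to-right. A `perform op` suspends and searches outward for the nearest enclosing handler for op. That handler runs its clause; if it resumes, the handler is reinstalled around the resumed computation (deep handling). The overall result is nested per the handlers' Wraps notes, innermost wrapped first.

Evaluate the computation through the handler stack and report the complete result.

Evaluation trace:
emit(4) @ H0 ⇒ out+=4
tell(8) @ H1 ⇒ log+=8
H0 returns [4, 4]
H1 returns ([4, 4], (8))
= ([4, 4], (8))

Answer: ([4, 4], (8))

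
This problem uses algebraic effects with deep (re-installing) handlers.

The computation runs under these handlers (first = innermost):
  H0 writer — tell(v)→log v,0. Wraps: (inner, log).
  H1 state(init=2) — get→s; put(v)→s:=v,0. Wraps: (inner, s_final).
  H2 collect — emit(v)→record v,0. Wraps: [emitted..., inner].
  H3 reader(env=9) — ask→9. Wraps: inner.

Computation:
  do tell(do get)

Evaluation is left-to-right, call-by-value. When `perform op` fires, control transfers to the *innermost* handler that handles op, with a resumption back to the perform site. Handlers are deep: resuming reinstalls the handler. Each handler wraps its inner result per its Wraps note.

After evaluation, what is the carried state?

Answer: 2

Evaluation trace:
get @ H1 ⇒ 2
tell(2) @ H0 ⇒ log+=2
H0 returns (0, (2))
H1 returns ((0, (2)), 2)
H2 returns [((0, (2)), 2)]
H3 returns [((0, (2)), 2)]
= [((0, (2)), 2)]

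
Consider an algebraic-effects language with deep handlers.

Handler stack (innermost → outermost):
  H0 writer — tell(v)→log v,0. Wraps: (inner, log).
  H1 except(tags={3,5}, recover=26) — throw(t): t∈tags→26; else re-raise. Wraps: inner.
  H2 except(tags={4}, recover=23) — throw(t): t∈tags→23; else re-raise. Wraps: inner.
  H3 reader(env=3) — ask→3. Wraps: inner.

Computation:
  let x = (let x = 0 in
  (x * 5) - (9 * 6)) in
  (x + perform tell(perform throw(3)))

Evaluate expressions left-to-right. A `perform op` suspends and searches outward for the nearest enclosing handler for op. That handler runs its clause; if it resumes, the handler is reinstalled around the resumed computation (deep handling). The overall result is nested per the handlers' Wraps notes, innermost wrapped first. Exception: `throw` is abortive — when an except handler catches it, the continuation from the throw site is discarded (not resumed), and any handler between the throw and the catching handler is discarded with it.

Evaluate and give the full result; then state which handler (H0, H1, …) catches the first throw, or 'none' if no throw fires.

Evaluation trace:
throw(3) @ H1 caught ⇒ 26
H2 returns 26
H3 returns 26
= 26

Answer: 26 ; first throw caught by: H1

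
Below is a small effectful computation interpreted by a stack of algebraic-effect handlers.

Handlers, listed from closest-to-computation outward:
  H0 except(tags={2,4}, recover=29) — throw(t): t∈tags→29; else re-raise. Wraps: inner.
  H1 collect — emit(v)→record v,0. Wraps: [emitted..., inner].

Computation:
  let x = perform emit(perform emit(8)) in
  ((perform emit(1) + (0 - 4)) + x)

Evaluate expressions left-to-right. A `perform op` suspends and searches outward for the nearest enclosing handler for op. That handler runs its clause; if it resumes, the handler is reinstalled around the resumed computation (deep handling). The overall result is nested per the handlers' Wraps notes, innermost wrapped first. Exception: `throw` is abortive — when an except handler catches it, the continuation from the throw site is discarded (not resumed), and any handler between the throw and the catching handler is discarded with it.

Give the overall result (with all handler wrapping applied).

Answer: [8, 0, 1, -4]

Working:
emit(8) @ H1 ⇒ out+=8
emit(0) @ H1 ⇒ out+=0
emit(1) @ H1 ⇒ out+=1
H0 returns -4
H1 returns [8, 0, 1, -4]
= [8, 0, 1, -4]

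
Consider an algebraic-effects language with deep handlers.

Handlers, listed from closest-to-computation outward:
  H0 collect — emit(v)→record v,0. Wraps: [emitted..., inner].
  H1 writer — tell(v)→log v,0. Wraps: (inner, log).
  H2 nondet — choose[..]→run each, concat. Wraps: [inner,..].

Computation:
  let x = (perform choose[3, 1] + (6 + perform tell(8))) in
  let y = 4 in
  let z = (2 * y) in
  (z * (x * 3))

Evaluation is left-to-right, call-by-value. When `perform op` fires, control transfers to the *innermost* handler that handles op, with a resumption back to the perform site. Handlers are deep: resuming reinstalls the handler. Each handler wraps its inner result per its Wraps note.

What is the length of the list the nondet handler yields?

Step-by-step:
choose[3, 1] @ H2
  branch[0] choose=3:
    tell(8) @ H1 ⇒ log+=8
    H0 returns [216]
    H1 returns ([216], (8))
    H2 returns [([216], (8))]
  branch[1] choose=1:
    tell(8) @ H1 ⇒ log+=8
    H0 returns [168]
    H1 returns ([168], (8))
    H2 returns [([168], (8))]
= [([216], (8)), ([168], (8))]

Answer: 2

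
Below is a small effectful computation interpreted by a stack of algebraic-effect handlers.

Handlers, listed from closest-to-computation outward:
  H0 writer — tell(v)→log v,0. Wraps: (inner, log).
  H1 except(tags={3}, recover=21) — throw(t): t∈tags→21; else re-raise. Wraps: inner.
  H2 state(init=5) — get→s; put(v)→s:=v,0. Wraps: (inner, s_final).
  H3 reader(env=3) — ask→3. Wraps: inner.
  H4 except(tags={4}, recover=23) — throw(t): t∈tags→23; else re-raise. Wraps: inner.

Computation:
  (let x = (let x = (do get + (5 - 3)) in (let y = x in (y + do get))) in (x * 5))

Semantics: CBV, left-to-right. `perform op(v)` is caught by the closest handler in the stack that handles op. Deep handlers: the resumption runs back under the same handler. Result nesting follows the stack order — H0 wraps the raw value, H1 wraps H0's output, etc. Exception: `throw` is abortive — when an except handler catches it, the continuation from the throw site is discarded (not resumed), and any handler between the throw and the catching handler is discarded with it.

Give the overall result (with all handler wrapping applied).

Evaluation trace:
get @ H2 ⇒ 5
get @ H2 ⇒ 5
H0 returns (60, ())
H1 returns (60, ())
H2 returns ((60, ()), 5)
H3 returns ((60, ()), 5)
H4 returns ((60, ()), 5)
= ((60, ()), 5)

Answer: ((60, ()), 5)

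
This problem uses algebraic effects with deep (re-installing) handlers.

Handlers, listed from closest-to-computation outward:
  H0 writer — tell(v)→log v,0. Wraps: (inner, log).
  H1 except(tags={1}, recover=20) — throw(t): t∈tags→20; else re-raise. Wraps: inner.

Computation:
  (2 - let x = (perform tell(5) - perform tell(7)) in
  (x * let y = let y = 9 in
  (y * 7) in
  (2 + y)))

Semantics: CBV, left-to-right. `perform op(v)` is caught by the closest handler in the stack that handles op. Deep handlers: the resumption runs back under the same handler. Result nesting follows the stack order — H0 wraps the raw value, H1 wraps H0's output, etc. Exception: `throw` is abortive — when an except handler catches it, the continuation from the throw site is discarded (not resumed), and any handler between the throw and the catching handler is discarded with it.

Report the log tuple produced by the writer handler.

Working:
tell(5) @ H0 ⇒ log+=5
tell(7) @ H0 ⇒ log+=7
H0 returns (2, (5, 7))
H1 returns (2, (5, 7))
= (2, (5, 7))

Answer: (5, 7)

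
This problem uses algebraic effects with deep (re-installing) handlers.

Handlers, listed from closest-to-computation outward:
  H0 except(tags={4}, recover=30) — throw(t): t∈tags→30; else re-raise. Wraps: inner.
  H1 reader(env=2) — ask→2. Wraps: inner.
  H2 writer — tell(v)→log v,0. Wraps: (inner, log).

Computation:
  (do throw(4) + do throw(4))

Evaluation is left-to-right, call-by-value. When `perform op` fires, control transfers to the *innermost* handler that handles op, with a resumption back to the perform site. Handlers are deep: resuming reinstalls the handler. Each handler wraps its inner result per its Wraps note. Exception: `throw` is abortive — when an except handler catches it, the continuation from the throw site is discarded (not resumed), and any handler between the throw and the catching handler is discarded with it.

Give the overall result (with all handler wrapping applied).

Working:
throw(4) @ H0 caught ⇒ 30
H1 returns 30
H2 returns (30, ())
= (30, ())

Answer: (30, ())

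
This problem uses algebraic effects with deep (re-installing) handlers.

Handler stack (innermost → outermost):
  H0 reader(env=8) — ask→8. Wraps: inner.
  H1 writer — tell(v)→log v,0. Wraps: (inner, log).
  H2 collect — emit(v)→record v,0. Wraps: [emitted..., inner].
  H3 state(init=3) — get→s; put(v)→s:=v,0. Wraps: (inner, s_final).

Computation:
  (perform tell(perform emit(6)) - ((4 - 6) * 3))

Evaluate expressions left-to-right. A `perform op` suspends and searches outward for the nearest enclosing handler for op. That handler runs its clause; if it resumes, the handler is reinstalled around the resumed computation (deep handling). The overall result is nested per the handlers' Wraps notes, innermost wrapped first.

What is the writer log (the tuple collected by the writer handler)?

Working:
emit(6) @ H2 ⇒ out+=6
tell(0) @ H1 ⇒ log+=0
H0 returns 6
H1 returns (6, (0))
H2 returns [6, (6, (0))]
H3 returns ([6, (6, (0))], 3)
= ([6, (6, (0))], 3)

Answer: (0)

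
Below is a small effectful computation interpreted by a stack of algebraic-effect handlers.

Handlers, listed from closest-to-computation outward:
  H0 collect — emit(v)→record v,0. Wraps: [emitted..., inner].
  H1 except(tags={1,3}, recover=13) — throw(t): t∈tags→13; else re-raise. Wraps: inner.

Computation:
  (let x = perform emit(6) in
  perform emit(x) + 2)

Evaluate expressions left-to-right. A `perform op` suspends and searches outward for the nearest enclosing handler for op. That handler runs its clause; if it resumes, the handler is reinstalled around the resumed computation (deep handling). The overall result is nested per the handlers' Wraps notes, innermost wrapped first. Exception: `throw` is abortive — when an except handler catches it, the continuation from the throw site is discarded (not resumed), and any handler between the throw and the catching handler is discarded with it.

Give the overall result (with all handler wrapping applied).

Evaluation trace:
emit(6) @ H0 ⇒ out+=6
emit(0) @ H0 ⇒ out+=0
H0 returns [6, 0, 2]
H1 returns [6, 0, 2]
= [6, 0, 2]

Answer: [6, 0, 2]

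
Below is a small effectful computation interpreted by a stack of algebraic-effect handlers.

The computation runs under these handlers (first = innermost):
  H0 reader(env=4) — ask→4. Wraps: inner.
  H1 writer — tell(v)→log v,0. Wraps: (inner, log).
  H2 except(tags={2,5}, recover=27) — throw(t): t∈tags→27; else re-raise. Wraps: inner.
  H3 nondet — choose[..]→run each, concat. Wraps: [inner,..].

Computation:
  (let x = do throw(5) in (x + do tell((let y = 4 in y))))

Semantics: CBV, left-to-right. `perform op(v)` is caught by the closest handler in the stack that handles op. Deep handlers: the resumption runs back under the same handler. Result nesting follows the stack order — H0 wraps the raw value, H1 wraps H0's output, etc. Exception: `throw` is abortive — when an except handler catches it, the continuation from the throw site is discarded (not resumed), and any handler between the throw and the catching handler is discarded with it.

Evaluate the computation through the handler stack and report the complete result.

Evaluation trace:
throw(5) @ H2 caught ⇒ 27
H3 returns [27]
= [27]

Answer: [27]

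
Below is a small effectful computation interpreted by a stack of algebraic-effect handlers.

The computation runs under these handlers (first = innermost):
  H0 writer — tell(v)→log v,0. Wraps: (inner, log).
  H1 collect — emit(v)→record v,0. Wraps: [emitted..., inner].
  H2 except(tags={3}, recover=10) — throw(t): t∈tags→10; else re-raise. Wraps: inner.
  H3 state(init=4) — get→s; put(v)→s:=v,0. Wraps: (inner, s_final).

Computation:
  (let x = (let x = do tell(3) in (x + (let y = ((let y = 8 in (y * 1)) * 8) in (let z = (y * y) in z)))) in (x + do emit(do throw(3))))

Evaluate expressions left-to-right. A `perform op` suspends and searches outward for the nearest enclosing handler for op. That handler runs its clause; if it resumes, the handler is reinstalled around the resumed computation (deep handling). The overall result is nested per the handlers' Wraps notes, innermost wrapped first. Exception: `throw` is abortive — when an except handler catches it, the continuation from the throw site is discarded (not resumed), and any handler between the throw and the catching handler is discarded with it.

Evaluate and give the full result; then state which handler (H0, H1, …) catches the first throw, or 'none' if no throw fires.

Evaluation trace:
tell(3) @ H0 ⇒ log+=3
throw(3) @ H2 caught ⇒ 10
H3 returns (10, 4)
= (10, 4)

Answer: (10, 4) ; first throw caught by: H2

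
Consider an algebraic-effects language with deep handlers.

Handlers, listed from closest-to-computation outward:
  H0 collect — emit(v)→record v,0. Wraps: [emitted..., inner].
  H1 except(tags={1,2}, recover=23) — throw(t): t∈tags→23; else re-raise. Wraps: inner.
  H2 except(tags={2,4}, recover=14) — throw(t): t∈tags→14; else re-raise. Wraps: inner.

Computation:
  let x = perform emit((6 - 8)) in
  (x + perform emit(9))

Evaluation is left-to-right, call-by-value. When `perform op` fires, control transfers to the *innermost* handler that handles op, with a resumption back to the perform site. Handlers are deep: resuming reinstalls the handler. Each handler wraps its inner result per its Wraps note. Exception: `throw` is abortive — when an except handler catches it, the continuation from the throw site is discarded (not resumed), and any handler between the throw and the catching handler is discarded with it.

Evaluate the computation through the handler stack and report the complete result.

Answer: [-2, 9, 0]

Step-by-step:
emit(-2) @ H0 ⇒ out+=-2
emit(9) @ H0 ⇒ out+=9
H0 returns [-2, 9, 0]
H1 returns [-2, 9, 0]
H2 returns [-2, 9, 0]
= [-2, 9, 0]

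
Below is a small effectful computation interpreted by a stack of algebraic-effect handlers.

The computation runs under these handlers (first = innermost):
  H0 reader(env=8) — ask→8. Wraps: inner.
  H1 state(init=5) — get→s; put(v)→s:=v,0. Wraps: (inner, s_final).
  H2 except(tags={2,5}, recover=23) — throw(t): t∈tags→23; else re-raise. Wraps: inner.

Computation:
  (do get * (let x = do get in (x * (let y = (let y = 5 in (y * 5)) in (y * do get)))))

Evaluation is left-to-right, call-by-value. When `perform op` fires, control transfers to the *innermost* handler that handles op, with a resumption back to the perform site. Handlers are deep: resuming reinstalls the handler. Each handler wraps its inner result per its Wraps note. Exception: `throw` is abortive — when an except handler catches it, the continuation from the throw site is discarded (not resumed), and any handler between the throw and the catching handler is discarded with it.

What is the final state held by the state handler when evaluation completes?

Working:
get @ H1 ⇒ 5
get @ H1 ⇒ 5
get @ H1 ⇒ 5
H0 returns 3125
H1 returns (3125, 5)
H2 returns (3125, 5)
= (3125, 5)

Answer: 5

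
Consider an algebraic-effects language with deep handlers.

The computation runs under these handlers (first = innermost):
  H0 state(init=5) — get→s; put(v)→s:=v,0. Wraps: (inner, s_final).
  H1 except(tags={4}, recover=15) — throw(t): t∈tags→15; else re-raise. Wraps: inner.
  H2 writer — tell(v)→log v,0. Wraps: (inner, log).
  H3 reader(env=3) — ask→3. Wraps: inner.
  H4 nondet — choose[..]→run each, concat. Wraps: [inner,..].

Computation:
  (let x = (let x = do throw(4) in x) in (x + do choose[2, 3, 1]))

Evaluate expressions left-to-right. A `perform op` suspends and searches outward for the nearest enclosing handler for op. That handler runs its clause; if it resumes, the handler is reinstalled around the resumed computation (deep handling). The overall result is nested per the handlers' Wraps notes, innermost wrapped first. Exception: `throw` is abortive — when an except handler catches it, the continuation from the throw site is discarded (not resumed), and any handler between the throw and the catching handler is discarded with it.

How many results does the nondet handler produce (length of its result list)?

Answer: 1

Step-by-step:
throw(4) @ H1 caught ⇒ 15
H2 returns (15, ())
H3 returns (15, ())
H4 returns [(15, ())]
= [(15, ())]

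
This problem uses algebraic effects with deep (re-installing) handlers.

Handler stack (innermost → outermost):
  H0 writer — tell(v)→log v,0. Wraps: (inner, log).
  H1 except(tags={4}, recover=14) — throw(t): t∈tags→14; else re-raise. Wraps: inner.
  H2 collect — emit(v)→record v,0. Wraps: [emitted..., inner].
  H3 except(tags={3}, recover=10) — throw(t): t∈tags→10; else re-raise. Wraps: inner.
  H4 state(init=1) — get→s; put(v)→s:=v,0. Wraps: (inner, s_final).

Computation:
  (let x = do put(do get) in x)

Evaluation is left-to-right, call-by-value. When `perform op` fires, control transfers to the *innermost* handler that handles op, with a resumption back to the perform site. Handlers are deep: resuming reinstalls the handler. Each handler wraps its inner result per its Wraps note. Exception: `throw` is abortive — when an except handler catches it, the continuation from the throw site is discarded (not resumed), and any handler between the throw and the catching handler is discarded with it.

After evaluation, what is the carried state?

Answer: 1

Working:
get @ H4 ⇒ 1
put(1) @ H4 ⇒ s:=1
H0 returns (0, ())
H1 returns (0, ())
H2 returns [(0, ())]
H3 returns [(0, ())]
H4 returns ([(0, ())], 1)
= ([(0, ())], 1)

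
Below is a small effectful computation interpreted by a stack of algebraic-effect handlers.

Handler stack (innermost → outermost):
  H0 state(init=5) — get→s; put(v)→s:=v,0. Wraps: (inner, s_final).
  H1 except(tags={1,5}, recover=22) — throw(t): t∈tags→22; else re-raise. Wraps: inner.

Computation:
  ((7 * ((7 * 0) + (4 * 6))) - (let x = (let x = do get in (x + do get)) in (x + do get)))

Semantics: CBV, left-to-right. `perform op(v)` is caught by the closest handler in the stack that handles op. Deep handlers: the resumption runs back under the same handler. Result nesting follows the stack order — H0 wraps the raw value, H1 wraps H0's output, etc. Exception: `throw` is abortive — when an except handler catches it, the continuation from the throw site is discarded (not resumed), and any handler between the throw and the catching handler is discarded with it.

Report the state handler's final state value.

Answer: 5

Working:
get @ H0 ⇒ 5
get @ H0 ⇒ 5
get @ H0 ⇒ 5
H0 returns (153, 5)
H1 returns (153, 5)
= (153, 5)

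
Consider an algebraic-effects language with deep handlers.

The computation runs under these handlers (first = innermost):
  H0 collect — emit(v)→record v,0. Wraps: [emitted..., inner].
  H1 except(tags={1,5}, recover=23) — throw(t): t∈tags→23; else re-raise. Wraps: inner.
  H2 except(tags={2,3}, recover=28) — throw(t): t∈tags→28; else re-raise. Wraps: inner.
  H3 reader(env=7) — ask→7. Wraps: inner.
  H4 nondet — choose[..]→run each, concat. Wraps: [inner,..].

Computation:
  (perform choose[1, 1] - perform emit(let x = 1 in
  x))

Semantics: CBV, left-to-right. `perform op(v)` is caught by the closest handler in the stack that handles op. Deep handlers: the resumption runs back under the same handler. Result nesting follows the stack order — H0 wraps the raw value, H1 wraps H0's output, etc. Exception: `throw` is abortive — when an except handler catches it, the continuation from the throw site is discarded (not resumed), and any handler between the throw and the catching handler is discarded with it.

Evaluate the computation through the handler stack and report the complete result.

Answer: [[1, 1], [1, 1]]

Working:
choose[1, 1] @ H4
  branch[0] choose=1:
    emit(1) @ H0 ⇒ out+=1
    H0 returns [1, 1]
    H1 returns [1, 1]
    H2 returns [1, 1]
    H3 returns [1, 1]
    H4 returns [[1, 1]]
  branch[1] choose=1:
    emit(1) @ H0 ⇒ out+=1
    H0 returns [1, 1]
    H1 returns [1, 1]
    H2 returns [1, 1]
    H3 returns [1, 1]
    H4 returns [[1, 1]]
= [[1, 1], [1, 1]]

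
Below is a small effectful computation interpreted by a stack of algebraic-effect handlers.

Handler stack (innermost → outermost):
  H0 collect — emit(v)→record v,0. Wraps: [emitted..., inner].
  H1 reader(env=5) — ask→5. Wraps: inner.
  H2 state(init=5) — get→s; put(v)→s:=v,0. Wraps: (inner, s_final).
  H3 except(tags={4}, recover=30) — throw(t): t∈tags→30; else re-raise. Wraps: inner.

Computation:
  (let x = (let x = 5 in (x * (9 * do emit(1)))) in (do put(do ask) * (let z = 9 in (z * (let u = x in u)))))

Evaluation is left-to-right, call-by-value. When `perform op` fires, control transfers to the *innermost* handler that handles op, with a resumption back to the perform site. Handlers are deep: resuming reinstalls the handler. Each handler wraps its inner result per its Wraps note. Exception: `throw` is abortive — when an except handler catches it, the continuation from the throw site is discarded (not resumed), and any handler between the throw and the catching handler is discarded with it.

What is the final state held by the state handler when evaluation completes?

Answer: 5

Evaluation trace:
emit(1) @ H0 ⇒ out+=1
ask @ H1 ⇒ 5
put(5) @ H2 ⇒ s:=5
H0 returns [1, 0]
H1 returns [1, 0]
H2 returns ([1, 0], 5)
H3 returns ([1, 0], 5)
= ([1, 0], 5)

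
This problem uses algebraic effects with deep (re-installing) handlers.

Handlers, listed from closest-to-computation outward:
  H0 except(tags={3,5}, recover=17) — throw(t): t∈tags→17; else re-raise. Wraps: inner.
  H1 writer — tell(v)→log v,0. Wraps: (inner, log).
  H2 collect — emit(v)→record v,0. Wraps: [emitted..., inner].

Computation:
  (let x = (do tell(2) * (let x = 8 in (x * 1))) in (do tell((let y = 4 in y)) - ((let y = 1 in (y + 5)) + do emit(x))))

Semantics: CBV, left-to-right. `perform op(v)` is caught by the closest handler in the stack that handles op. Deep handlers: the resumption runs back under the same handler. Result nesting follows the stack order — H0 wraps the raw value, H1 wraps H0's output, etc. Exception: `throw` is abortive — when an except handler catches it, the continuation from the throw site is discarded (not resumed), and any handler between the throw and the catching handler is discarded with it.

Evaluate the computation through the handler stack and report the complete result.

Answer: [0, (-6, (2, 4))]

Working:
tell(2) @ H1 ⇒ log+=2
tell(4) @ H1 ⇒ log+=4
emit(0) @ H2 ⇒ out+=0
H0 returns -6
H1 returns (-6, (2, 4))
H2 returns [0, (-6, (2, 4))]
= [0, (-6, (2, 4))]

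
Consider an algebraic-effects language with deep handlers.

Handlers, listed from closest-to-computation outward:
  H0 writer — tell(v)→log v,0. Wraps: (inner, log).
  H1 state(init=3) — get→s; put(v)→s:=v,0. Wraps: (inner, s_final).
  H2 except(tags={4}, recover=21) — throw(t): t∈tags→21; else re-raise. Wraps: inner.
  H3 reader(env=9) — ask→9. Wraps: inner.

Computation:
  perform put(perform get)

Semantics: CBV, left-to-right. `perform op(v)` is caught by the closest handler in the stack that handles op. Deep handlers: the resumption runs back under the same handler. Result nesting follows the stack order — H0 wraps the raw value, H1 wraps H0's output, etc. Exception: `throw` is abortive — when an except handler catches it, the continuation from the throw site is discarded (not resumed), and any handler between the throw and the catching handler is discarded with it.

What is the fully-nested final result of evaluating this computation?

Answer: ((0, ()), 3)

Evaluation trace:
get @ H1 ⇒ 3
put(3) @ H1 ⇒ s:=3
H0 returns (0, ())
H1 returns ((0, ()), 3)
H2 returns ((0, ()), 3)
H3 returns ((0, ()), 3)
= ((0, ()), 3)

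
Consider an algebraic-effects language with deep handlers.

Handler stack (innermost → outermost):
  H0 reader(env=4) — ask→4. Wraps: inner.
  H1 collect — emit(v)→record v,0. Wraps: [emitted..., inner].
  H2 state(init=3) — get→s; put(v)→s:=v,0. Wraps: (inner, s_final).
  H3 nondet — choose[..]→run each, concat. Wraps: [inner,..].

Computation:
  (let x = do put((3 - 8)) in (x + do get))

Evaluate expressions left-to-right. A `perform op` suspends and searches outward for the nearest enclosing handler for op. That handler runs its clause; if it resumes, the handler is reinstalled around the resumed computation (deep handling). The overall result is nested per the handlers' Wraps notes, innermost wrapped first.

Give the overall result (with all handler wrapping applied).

Answer: [([-5], -5)]

Working:
put(-5) @ H2 ⇒ s:=-5
get @ H2 ⇒ -5
H0 returns -5
H1 returns [-5]
H2 returns ([-5], -5)
H3 returns [([-5], -5)]
= [([-5], -5)]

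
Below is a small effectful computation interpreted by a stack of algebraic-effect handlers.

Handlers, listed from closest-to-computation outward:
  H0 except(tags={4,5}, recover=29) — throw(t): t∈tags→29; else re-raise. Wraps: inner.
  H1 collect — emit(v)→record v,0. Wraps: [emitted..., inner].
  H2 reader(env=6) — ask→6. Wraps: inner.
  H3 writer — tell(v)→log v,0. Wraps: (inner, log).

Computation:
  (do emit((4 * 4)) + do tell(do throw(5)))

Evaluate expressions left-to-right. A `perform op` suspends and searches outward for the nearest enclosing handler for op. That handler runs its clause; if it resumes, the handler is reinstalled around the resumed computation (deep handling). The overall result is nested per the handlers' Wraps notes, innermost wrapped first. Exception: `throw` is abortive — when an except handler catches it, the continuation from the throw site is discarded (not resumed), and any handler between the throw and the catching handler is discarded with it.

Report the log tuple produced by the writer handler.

Working:
emit(16) @ H1 ⇒ out+=16
throw(5) @ H0 caught ⇒ 29
H1 returns [16, 29]
H2 returns [16, 29]
H3 returns ([16, 29], ())
= ([16, 29], ())

Answer: ()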